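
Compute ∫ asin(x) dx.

Use integration by parts with u = arcsin(x), dv = dx.
Then du = 1/sqrt(-x**2 + 1) dx.

x*asin(x) + sqrt(-x**2 + 1) + C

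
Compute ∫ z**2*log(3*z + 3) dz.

Use integration by parts with u = log(3*z + 3), dv = z**2 dz.
Then du = 3/(3*z + 3) dz and v = z**3/3.

z**3*log(3*z + 3)/3 - z**3/9 + z**2/6 - z/3 + log(z + 1)/3 + C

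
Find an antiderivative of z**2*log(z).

z**3*log(z)/3 - z**3/9 + C

Use integration by parts with u = log(z), dv = z**2 dz.
Then du = 1/z dz and v = z**3/3.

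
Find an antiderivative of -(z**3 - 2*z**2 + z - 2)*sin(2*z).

Use integration by parts with u = z**3 - 2*z**2 + z - 2, dv = -sin(2*z) dz, so v = cos(2*z)/2.
Apply parts 3 times (tabular method): alternate signs, differentiate u down to 0, integrate dv up.

z**3*cos(2*z)/2 - 3*z**2*sin(2*z)/4 - z**2*cos(2*z) + z*sin(2*z) - z*cos(2*z)/4 + sin(2*z)/8 - cos(2*z)/2 + C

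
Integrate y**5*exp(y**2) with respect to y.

(y**4 - 2*y**2 + 2)*exp(y**2)/2 + C

Let u = y², du = 2y dy; rewrite as (1/2)∫ u^2·exp(1u) du.
Now integrate by parts 2 times.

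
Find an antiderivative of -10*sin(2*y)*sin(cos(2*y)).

Let u = cos(2*y), so du = (-2*sin(2*y)) dy.
Rewriting, the integral becomes 5·∫ sin(u) du = 5·-cos(u).
Substituting back, u = cos(2*y).

-5*cos(cos(2*y)) + C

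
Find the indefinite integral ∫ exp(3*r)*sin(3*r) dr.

exp(3*r)*sin(3*r)/6 - exp(3*r)*cos(3*r)/6 + C

Let I denote the integral. Integrate by parts with u = sin(3*r), dv = exp(3*r) dr, so v = exp(3*r)/3: I = exp(3*r)*sin(3*r)/3 − ∫ exp(3*r)*cos(3*r) dr.
Apply parts again with u = cos(3*r), dv = exp(3*r) dr: ∫ exp(3*r)*cos(3*r) dr = exp(3*r)*cos(3*r)/3 + I. Substituting back brings back I: I = exp(3*r)*sin(3*r)/3 - exp(3*r)*cos(3*r)/3 − I.
Solving for I: (1 + 1)·I equals the remaining terms, so I = (1/2)·(exp(3*r)*sin(3*r)/3 - exp(3*r)*cos(3*r)/3).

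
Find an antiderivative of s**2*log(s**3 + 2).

Let u = s**3 + 2, so du = (3*s**2) ds.
The integral becomes (1/3)·∫ log(u) du; integrate by parts with u′=log(u), dv′=du.

s**3*log(s**3 + 2)/3 - s**3/3 + 2*log(s**3 + 2)/3 + C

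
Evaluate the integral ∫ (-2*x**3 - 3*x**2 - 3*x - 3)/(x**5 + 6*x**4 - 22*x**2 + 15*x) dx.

Factor the denominator: x*(x - 1)**2*(x + 3)*(x + 5).
Partial-fraction decomposition: 187/(360*(x + 5)) - 11/(32*(x + 3)) + 7/(288*(x - 1)) - 11/(24*(x - 1)**2) - 1/(5*x).
Integrate each term; A/(x−a) gives A·log|x−a|; A/(x−a)² gives −A/(x−a).

-log(x)/5 + 7*log(x - 1)/288 - 11*log(x + 3)/32 + 187*log(x + 5)/360 + 11/(24*x - 24) + C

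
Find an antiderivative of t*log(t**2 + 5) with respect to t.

Let u = t**2 + 5, so du = (2*t) dt.
The integral becomes (1/2)·∫ log(u) du; integrate by parts with u′=log(u), dv′=du.

t**2*log(t**2 + 5)/2 - t**2/2 + 5*log(t**2 + 5)/2 + C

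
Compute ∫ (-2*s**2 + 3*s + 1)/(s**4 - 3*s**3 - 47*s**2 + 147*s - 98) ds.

Factor the denominator: (s - 7)*(s - 2)*(s - 1)*(s + 7).
Partial-fraction decomposition: 59/(504*(s + 7)) + 1/(24*(s - 1)) + 1/(45*(s - 2)) - 19/(105*(s - 7)).
Integrate each term: A/(s−a) contributes A·log|s−a|.

-19*log(s - 7)/105 + log(s - 2)/45 + log(s - 1)/24 + 59*log(s + 7)/504 + C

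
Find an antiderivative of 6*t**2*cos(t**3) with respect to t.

Let u = t**3, so du = (3*t**2) dt.
Rewriting, the integral becomes 2·∫ cos(u) du = 2·sin(u).
Substituting back, u = t**3.

2*sin(t**3) + C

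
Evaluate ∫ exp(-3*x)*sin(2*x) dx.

-3*exp(-3*x)*sin(2*x)/13 - 2*exp(-3*x)*cos(2*x)/13 + C

Let I denote the integral. Integrate by parts with u = sin(2*x), dv = exp(-3*x) dx, so v = -exp(-3*x)/3: I = -exp(-3*x)*sin(2*x)/3 + (2/3)·∫ exp(-3*x)*cos(2*x) dx.
Apply parts again with u = cos(2*x), dv = exp(-3*x) dx: ∫ exp(-3*x)*cos(2*x) dx = -exp(-3*x)*cos(2*x)/3 − (2/3)·I. Substituting back brings back I: I = -exp(-3*x)*sin(2*x)/3 - 2*exp(-3*x)*cos(2*x)/9 − (4/9)·I.
Solving for I: (1 + 4/9)·I equals the remaining terms, so I = (9/13)·(-exp(-3*x)*sin(2*x)/3 - 2*exp(-3*x)*cos(2*x)/9).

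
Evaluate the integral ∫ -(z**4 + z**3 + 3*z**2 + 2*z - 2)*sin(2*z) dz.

z**4*cos(2*z)/2 - z**3*sin(2*z) + z**3*cos(2*z)/2 - 3*z**2*sin(2*z)/4 + z*cos(2*z)/4 - sin(2*z)/8 - cos(2*z) + C

Use integration by parts with u = z**4 + z**3 + 3*z**2 + 2*z - 2, dv = -sin(2*z) dz, so v = cos(2*z)/2.
Apply parts 4 times (tabular method): alternate signs, differentiate u down to 0, integrate dv up.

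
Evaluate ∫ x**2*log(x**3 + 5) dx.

x**3*log(x**3 + 5)/3 - x**3/3 + 5*log(x**3 + 5)/3 + C

Let u = x**3 + 5, so du = (3*x**2) dx.
The integral becomes (1/3)·∫ log(u) du; integrate by parts with u′=log(u), dv′=du.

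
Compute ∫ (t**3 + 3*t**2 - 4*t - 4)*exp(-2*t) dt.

(-4*t**3 - 18*t**2 - 2*t + 15)*exp(-2*t)/8 + C

Use integration by parts with u = t**3 + 3*t**2 - 4*t - 4, dv = exp(-2*t) dt, so v = -exp(-2*t)/2.
Apply parts 3 times (tabular method): alternate signs, differentiate u down to 0, integrate dv up.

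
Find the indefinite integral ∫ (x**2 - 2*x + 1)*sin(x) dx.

-x**2*cos(x) + 2*x*sin(x) + 2*x*cos(x) - 2*sin(x) + cos(x) + C

Use integration by parts with u = x**2 - 2*x + 1, dv = sin(x) dx, so v = -cos(x).
Apply parts 2 times (tabular method): alternate signs, differentiate u down to 0, integrate dv up.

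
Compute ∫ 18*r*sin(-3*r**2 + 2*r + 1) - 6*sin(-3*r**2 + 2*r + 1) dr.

3*cos(-3*r**2 + 2*r + 1) + C

Let u = 3*r**2 - 2*r - 1, so du = (6*r - 2) dr.
Rewriting, the integral becomes -3·∫ sin(u) du = -3·-cos(u).
Substituting back, u = 3*r**2 - 2*r - 1.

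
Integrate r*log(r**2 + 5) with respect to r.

r**2*log(r**2 + 5)/2 - r**2/2 + 5*log(r**2 + 5)/2 + C

Let u = r**2 + 5, so du = (2*r) dr.
The integral becomes (1/2)·∫ log(u) du; integrate by parts with u′=log(u), dv′=du.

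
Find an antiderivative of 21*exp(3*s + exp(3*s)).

Let u = exp(3*s), so du = (3*exp(3*s)) ds.
Rewriting, the integral becomes 7·∫ e^u du = 7·e^u.
Substituting back, u = exp(3*s).

7*exp(exp(3*s)) + C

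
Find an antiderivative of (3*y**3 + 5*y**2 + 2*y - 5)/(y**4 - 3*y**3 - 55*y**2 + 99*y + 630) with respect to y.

Factor the denominator: (y - 7)*(y - 5)*(y + 3)*(y + 6).
Partial-fraction decomposition: 485/(429*(y + 6)) - 47/(240*(y + 3)) - 505/(176*(y - 5)) + 1283/(260*(y - 7)).
Integrate each term: A/(y−a) contributes A·log|y−a|.

1283*log(y - 7)/260 - 505*log(y - 5)/176 - 47*log(y + 3)/240 + 485*log(y + 6)/429 + C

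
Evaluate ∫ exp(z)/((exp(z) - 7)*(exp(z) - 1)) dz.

log(exp(z) - 7)/6 - log(exp(z) - 1)/6 + C

Let u = e^z, du = e^z dz.
The integral becomes ∫ du/((u-7)(u-1)); decompose into partial fractions.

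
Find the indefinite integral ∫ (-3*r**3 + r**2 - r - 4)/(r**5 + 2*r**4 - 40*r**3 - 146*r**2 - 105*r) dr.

Factor the denominator: r*(r - 7)*(r + 1)*(r + 3)*(r + 5).
Partial-fraction decomposition: 401/(480*(r + 5)) - 89/(120*(r + 3)) + 1/(64*(r + 1)) - 991/(6720*(r - 7)) + 4/(105*r).
Integrate each term: A/(r−a) contributes A·log|r−a|.

4*log(r)/105 - 991*log(r - 7)/6720 + log(r + 1)/64 - 89*log(r + 3)/120 + 401*log(r + 5)/480 + C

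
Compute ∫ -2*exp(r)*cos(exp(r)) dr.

Let u = exp(r), so du = (exp(r)) dr.
Rewriting, the integral becomes -2·∫ cos(u) du = -2·sin(u).
Substituting back, u = exp(r).

-2*sin(exp(r)) + C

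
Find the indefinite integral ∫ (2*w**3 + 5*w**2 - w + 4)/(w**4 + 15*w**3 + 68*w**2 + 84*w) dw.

log(w)/21 - log(w + 2)/4 - 121*log(w + 6)/12 + 86*log(w + 7)/7 + C

Factor the denominator: w*(w + 2)*(w + 6)*(w + 7).
Partial-fraction decomposition: 86/(7*(w + 7)) - 121/(12*(w + 6)) - 1/(4*(w + 2)) + 1/(21*w).
Integrate each term: A/(w−a) contributes A·log|w−a|.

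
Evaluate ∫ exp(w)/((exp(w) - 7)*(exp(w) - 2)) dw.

log(exp(w) - 7)/5 - log(exp(w) - 2)/5 + C

Let u = e^w, du = e^w dw.
The integral becomes ∫ du/((u-7)(u-2)); decompose into partial fractions.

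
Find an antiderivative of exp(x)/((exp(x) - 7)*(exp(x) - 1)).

Let u = e^x, du = e^x dx.
The integral becomes ∫ du/((u-1)(u-7)); decompose into partial fractions.

log(exp(x) - 7)/6 - log(exp(x) - 1)/6 + C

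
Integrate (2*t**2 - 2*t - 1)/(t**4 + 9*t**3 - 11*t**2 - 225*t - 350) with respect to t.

13*log(t - 5)/280 - 11*log(t + 2)/105 + 59*log(t + 5)/60 - 37*log(t + 7)/40 + C

Factor the denominator: (t - 5)*(t + 2)*(t + 5)*(t + 7).
Partial-fraction decomposition: -37/(40*(t + 7)) + 59/(60*(t + 5)) - 11/(105*(t + 2)) + 13/(280*(t - 5)).
Integrate each term: A/(t−a) contributes A·log|t−a|.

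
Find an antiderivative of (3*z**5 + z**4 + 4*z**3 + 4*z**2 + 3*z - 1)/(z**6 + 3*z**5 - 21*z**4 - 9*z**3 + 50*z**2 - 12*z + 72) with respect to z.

481*log(z - 3)/225 - 33*log(z - 2)/32 - 103*log(z + 2)/400 + 22771*log(z + 6)/10656 + 13*log(z**2 + 1)/1850 - 41*atan(z)/925 + C

Factor the denominator: (z - 3)*(z - 2)*(z + 2)*(z + 6)*(z**2 + 1).
Partial-fraction decomposition: (13*z - 41)/(925*(z**2 + 1)) + 22771/(10656*(z + 6)) - 103/(400*(z + 2)) - 33/(32*(z - 2)) + 481/(225*(z - 3)).
Integrate each term; A/(z−a) gives A·log|z−a|; the (Bz+D)/(z²+p²) term gives a log and an atan.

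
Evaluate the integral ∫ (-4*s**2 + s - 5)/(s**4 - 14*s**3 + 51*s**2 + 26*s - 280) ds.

Factor the denominator: (s - 7)*(s - 5)*(s - 4)*(s + 2).
Partial-fraction decomposition: 23/(378*(s + 2)) - 65/(18*(s - 4)) + 50/(7*(s - 5)) - 97/(27*(s - 7)).
Integrate each term: A/(s−a) contributes A·log|s−a|.

-97*log(s - 7)/27 + 50*log(s - 5)/7 - 65*log(s - 4)/18 + 23*log(s + 2)/378 + C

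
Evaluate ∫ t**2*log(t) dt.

t**3*log(t)/3 - t**3/9 + C

Use integration by parts with u = log(t), dv = t**2 dt.
Then du = 1/t dt and v = t**3/3.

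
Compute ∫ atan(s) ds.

Use integration by parts with u = arctan(s), dv = ds.
Then du = 1/(s**2 + 1) ds.

s*atan(s) - log(s**2 + 1)/2 + C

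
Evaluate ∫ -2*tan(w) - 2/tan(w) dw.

-2*log(tan(w)) + C

Let u = tan(w), so du = (tan(w)**2 + 1) dw.
Rewriting, the integral becomes -2·∫ 1/u du = -2·log(u).
Substituting back, u = tan(w).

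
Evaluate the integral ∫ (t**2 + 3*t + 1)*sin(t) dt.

Use integration by parts with u = t**2 + 3*t + 1, dv = sin(t) dt, so v = -cos(t).
Apply parts 2 times (tabular method): alternate signs, differentiate u down to 0, integrate dv up.

-t**2*cos(t) + 2*t*sin(t) - 3*t*cos(t) + 3*sin(t) + cos(t) + C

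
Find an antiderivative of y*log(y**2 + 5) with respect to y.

Let u = y**2 + 5, so du = (2*y) dy.
The integral becomes (1/2)·∫ log(u) du; integrate by parts with u′=log(u), dv′=du.

y**2*log(y**2 + 5)/2 - y**2/2 + 5*log(y**2 + 5)/2 + C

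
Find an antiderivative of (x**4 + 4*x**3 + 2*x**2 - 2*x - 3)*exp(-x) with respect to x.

(-x**4 - 8*x**3 - 26*x**2 - 50*x - 47)*exp(-x) + C

Use integration by parts with u = x**4 + 4*x**3 + 2*x**2 - 2*x - 3, dv = exp(-x) dx, so v = -exp(-x).
Apply parts 4 times (tabular method): alternate signs, differentiate u down to 0, integrate dv up.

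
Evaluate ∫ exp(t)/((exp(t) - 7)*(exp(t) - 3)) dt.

log(exp(t) - 7)/4 - log(exp(t) - 3)/4 + C

Let u = e^t, du = e^t dt.
The integral becomes ∫ du/((u-3)(u-7)); decompose into partial fractions.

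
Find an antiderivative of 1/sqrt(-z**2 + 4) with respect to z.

Substitute z = 2·sin(θ), so dz = 2·cos(θ) dθ and the radical becomes sqrt(-z**2 + 4) = 2·cos(θ) by the Pythagorean identity.
Integrate the resulting trig expression in θ, then back-substitute θ = asin(z/2), sin(θ) = z/2, cos(θ) = sqrt(-z**2 + 4)/2 (absorbing any constant into C).

asin(z/2) + C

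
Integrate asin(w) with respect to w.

Use integration by parts with u = arcsin(w), dv = dw.
Then du = 1/sqrt(-w**2 + 1) dw.

w*asin(w) + sqrt(-w**2 + 1) + C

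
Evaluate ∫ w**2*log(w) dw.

Use integration by parts with u = log(w), dv = w**2 dw.
Then du = 1/w dw and v = w**3/3.

w**3*log(w)/3 - w**3/9 + C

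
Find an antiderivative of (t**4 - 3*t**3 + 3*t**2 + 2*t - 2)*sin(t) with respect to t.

-t**4*cos(t) + 4*t**3*sin(t) + 3*t**3*cos(t) - 9*t**2*sin(t) + 9*t**2*cos(t) - 18*t*sin(t) - 20*t*cos(t) + 20*sin(t) - 16*cos(t) + C

Use integration by parts with u = t**4 - 3*t**3 + 3*t**2 + 2*t - 2, dv = sin(t) dt, so v = -cos(t).
Apply parts 4 times (tabular method): alternate signs, differentiate u down to 0, integrate dv up.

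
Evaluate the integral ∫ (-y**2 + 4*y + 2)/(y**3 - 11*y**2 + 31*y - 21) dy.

Factor the denominator: (y - 7)*(y - 3)*(y - 1).
Partial-fraction decomposition: 5/(12*(y - 1)) - 5/(8*(y - 3)) - 19/(24*(y - 7)).
Integrate each term: A/(y−a) contributes A·log|y−a|.

-19*log(y - 7)/24 - 5*log(y - 3)/8 + 5*log(y - 1)/12 + C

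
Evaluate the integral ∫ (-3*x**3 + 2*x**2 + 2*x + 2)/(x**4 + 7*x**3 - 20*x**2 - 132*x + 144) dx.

Factor the denominator: (x - 4)*(x - 1)*(x + 6)**2.
Partial-fraction decomposition: -243/(98*(x + 6)) + 71/(7*(x + 6)**2) - 1/(49*(x - 1)) - 1/(2*(x - 4)).
Integrate each term; A/(x−a) gives A·log|x−a|; A/(x−a)² gives −A/(x−a).

-log(x - 4)/2 - log(x - 1)/49 - 243*log(x + 6)/98 - 71/(7*x + 42) + C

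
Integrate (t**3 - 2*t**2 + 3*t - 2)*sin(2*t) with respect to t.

Use integration by parts with u = t**3 - 2*t**2 + 3*t - 2, dv = sin(2*t) dt, so v = -cos(2*t)/2.
Apply parts 3 times (tabular method): alternate signs, differentiate u down to 0, integrate dv up.

-t**3*cos(2*t)/2 + 3*t**2*sin(2*t)/4 + t**2*cos(2*t) - t*sin(2*t) - 3*t*cos(2*t)/4 + 3*sin(2*t)/8 + cos(2*t)/2 + C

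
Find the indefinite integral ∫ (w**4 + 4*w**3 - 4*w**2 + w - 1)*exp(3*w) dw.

Use integration by parts with u = w**4 + 4*w**3 - 4*w**2 + w - 1, dv = exp(3*w) dw, so v = exp(3*w)/3.
Apply parts 4 times (tabular method): alternate signs, differentiate u down to 0, integrate dv up.

(27*w**4 + 72*w**3 - 180*w**2 + 147*w - 76)*exp(3*w)/81 + C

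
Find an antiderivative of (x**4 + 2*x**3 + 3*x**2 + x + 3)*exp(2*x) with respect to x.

(x**4 + 3*x**2 - 2*x + 4)*exp(2*x)/2 + C

Use integration by parts with u = x**4 + 2*x**3 + 3*x**2 + x + 3, dv = exp(2*x) dx, so v = exp(2*x)/2.
Apply parts 4 times (tabular method): alternate signs, differentiate u down to 0, integrate dv up.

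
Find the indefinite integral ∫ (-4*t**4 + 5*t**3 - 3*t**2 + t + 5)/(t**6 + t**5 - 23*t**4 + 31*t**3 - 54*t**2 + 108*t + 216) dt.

-643*log(t - 3)/2106 - log(t + 1)/50 + 6373*log(t + 6)/16200 - 177*log(t**2 + 4)/5200 - 389*atan(t/2)/2600 + 4/(9*t - 27) + C

Factor the denominator: (t - 3)**2*(t + 1)*(t + 6)*(t**2 + 4).
Partial-fraction decomposition: -(177*t + 778)/(2600*(t**2 + 4)) + 6373/(16200*(t + 6)) - 1/(50*(t + 1)) - 643/(2106*(t - 3)) - 4/(9*(t - 3)**2).
Integrate each term; A/(t−a) gives A·log|t−a|; the (Bt+D)/(t²+p²) term gives a log and an atan.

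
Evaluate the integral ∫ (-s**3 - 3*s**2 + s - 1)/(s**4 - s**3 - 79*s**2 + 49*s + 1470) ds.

Factor the denominator: (s - 7)*(s - 6)*(s + 5)*(s + 7).
Partial-fraction decomposition: -47/(91*(s + 7)) + 1/(6*(s + 5)) + 29/(13*(s - 6)) - 121/(42*(s - 7)).
Integrate each term: A/(s−a) contributes A·log|s−a|.

-121*log(s - 7)/42 + 29*log(s - 6)/13 + log(s + 5)/6 - 47*log(s + 7)/91 + C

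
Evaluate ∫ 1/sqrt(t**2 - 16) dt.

Substitute t = 4·sec(θ), so dt = 4·sec(θ)*tan(θ) dθ and the radical becomes sqrt(t**2 - 16) = 4·tan(θ) by the Pythagorean identity.
Integrate the resulting trig expression in θ, then back-substitute sec(θ) = t/4, tan(θ) = sqrt(t**2 - 16)/4 (absorbing any constant into C).

log(t + sqrt(t**2 - 16)) + C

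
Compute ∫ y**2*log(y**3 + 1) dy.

Let u = y**3 + 1, so du = (3*y**2) dy.
The integral becomes (1/3)·∫ log(u) du; integrate by parts with u′=log(u), dv′=du.

y**3*log(y**3 + 1)/3 - y**3/3 + log(y**3 + 1)/3 + C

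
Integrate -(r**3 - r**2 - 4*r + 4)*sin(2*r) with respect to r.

Use integration by parts with u = r**3 - r**2 - 4*r + 4, dv = -sin(2*r) dr, so v = cos(2*r)/2.
Apply parts 3 times (tabular method): alternate signs, differentiate u down to 0, integrate dv up.

r**3*cos(2*r)/2 - 3*r**2*sin(2*r)/4 - r**2*cos(2*r)/2 + r*sin(2*r)/2 - 11*r*cos(2*r)/4 + 11*sin(2*r)/8 + 9*cos(2*r)/4 + C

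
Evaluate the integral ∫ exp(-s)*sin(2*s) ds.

-exp(-s)*sin(2*s)/5 - 2*exp(-s)*cos(2*s)/5 + C

Let I denote the integral. Integrate by parts with u = sin(2*s), dv = exp(-s) ds, so v = -exp(-s): I = -exp(-s)*sin(2*s) + 2·∫ exp(-s)*cos(2*s) ds.
Apply parts again with u = cos(2*s), dv = exp(-s) ds: ∫ exp(-s)*cos(2*s) ds = -exp(-s)*cos(2*s) − 2·I. Substituting back brings back I: I = -exp(-s)*sin(2*s) - 2*exp(-s)*cos(2*s) − 4·I.
Solving for I: (1 + 4)·I equals the remaining terms, so I = (1/5)·(-exp(-s)*sin(2*s) - 2*exp(-s)*cos(2*s)).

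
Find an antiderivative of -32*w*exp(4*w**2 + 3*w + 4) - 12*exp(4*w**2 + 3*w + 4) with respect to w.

-4*exp(4*w**2 + 3*w + 4) + C

Let u = 4*w**2 + 3*w + 4, so du = (8*w + 3) dw.
Rewriting, the integral becomes -4·∫ e^u du = -4·e^u.
Substituting back, u = 4*w**2 + 3*w + 4.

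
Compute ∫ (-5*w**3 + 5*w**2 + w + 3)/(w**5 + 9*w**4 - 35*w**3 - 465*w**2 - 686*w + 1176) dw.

Factor the denominator: (w - 7)*(w - 1)*(w + 4)*(w + 6)*(w + 7).
Partial-fraction decomposition: 163/(28*(w + 7)) - 1257/(182*(w + 6)) + 133/(110*(w + 4)) - 1/(420*(w - 1)) - 365/(3003*(w - 7)).
Integrate each term: A/(w−a) contributes A·log|w−a|.

-365*log(w - 7)/3003 - log(w - 1)/420 + 133*log(w + 4)/110 - 1257*log(w + 6)/182 + 163*log(w + 7)/28 + C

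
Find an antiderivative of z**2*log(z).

z**3*log(z)/3 - z**3/9 + C

Use integration by parts with u = log(z), dv = z**2 dz.
Then du = 1/z dz and v = z**3/3.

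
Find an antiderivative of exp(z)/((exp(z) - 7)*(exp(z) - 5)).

Let u = e^z, du = e^z dz.
The integral becomes ∫ du/((u-7)(u-5)); decompose into partial fractions.

log(exp(z) - 7)/2 - log(exp(z) - 5)/2 + C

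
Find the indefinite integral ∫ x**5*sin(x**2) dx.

Let u = x², du = 2x dx; rewrite as (1/2)∫ u^2·sin(1u) du.
Now integrate by parts 2 times.

-x**4*cos(x**2)/2 + x**2*sin(x**2) + cos(x**2) + C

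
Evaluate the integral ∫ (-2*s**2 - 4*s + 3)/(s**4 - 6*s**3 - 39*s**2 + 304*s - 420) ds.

-93*log(s - 6)/52 + 67*log(s - 5)/36 - 13*log(s - 2)/108 + 67*log(s + 7)/1404 + C

Factor the denominator: (s - 6)*(s - 5)*(s - 2)*(s + 7).
Partial-fraction decomposition: 67/(1404*(s + 7)) - 13/(108*(s - 2)) + 67/(36*(s - 5)) - 93/(52*(s - 6)).
Integrate each term: A/(s−a) contributes A·log|s−a|.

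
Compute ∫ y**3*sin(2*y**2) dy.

Let u = y², du = 2y dy; rewrite as (1/2)∫ u^1·sin(2u) du.
Now integrate by parts 1 time.

-y**2*cos(2*y**2)/4 + sin(2*y**2)/8 + C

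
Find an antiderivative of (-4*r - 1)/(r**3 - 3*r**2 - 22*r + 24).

-log(r - 6)/2 + log(r - 1)/5 + 3*log(r + 4)/10 + C

Factor the denominator: (r - 6)*(r - 1)*(r + 4).
Partial-fraction decomposition: 3/(10*(r + 4)) + 1/(5*(r - 1)) - 1/(2*(r - 6)).
Integrate each term: A/(r−a) contributes A·log|r−a|.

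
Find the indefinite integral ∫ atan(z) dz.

Use integration by parts with u = arctan(z), dv = dz.
Then du = 1/(z**2 + 1) dz.

z*atan(z) - log(z**2 + 1)/2 + C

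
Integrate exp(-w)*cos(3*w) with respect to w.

Let I denote the integral. Integrate by parts with u = cos(3*w), dv = exp(-w) dw, so v = -exp(-w): I = -exp(-w)*cos(3*w) − 3·∫ exp(-w)*sin(3*w) dw.
Apply parts again with u = sin(3*w), dv = exp(-w) dw: ∫ exp(-w)*sin(3*w) dw = -exp(-w)*sin(3*w) + 3·I. Substituting back brings back I: I = 3*exp(-w)*sin(3*w) - exp(-w)*cos(3*w) − 9·I.
Solving for I: (1 + 9)·I equals the remaining terms, so I = (1/10)·(3*exp(-w)*sin(3*w) - exp(-w)*cos(3*w)).

3*exp(-w)*sin(3*w)/10 - exp(-w)*cos(3*w)/10 + C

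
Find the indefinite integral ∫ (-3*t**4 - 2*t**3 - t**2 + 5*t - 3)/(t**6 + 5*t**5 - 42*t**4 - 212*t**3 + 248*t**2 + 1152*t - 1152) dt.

Factor the denominator: (t - 6)*(t - 2)*(t - 1)*(t + 4)**2*(t + 6).
Partial-fraction decomposition: 1175/(896*(t + 6)) - 21229/(18000*(t + 4)) + 679/(600*(t + 4)**2) - 4/(875*(t - 1)) + 61/(1152*(t - 2)) - 1443/(8000*(t - 6)).
Integrate each term; A/(t−a) gives A·log|t−a|; A/(t−a)² gives −A/(t−a).

-1443*log(t - 6)/8000 + 61*log(t - 2)/1152 - 4*log(t - 1)/875 - 21229*log(t + 4)/18000 + 1175*log(t + 6)/896 - 679/(600*t + 2400) + C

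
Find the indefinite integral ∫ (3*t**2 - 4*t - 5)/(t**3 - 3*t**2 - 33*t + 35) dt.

19*log(t - 7)/12 + log(t - 1)/6 + 5*log(t + 5)/4 + C

Factor the denominator: (t - 7)*(t - 1)*(t + 5).
Partial-fraction decomposition: 5/(4*(t + 5)) + 1/(6*(t - 1)) + 19/(12*(t - 7)).
Integrate each term: A/(t−a) contributes A·log|t−a|.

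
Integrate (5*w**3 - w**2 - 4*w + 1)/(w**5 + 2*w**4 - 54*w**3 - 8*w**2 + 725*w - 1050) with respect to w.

Factor the denominator: (w - 5)*(w - 3)*(w - 2)*(w + 5)*(w + 7).
Partial-fraction decomposition: -347/(432*(w + 7)) + 629/(1120*(w + 5)) + 29/(189*(w - 2)) - 23/(32*(w - 3)) + 581/(720*(w - 5)).
Integrate each term: A/(w−a) contributes A·log|w−a|.

581*log(w - 5)/720 - 23*log(w - 3)/32 + 29*log(w - 2)/189 + 629*log(w + 5)/1120 - 347*log(w + 7)/432 + C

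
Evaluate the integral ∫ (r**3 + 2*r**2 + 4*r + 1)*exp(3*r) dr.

(9*r**3 + 9*r**2 + 30*r - 1)*exp(3*r)/27 + C

Use integration by parts with u = r**3 + 2*r**2 + 4*r + 1, dv = exp(3*r) dr, so v = exp(3*r)/3.
Apply parts 3 times (tabular method): alternate signs, differentiate u down to 0, integrate dv up.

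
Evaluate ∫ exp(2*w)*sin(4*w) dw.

exp(2*w)*sin(4*w)/10 - exp(2*w)*cos(4*w)/5 + C

Let I denote the integral. Integrate by parts with u = sin(4*w), dv = exp(2*w) dw, so v = exp(2*w)/2: I = exp(2*w)*sin(4*w)/2 − 2·∫ exp(2*w)*cos(4*w) dw.
Apply parts again with u = cos(4*w), dv = exp(2*w) dw: ∫ exp(2*w)*cos(4*w) dw = exp(2*w)*cos(4*w)/2 + 2·I. Substituting back brings back I: I = exp(2*w)*sin(4*w)/2 - exp(2*w)*cos(4*w) − 4·I.
Solving for I: (1 + 4)·I equals the remaining terms, so I = (1/5)·(exp(2*w)*sin(4*w)/2 - exp(2*w)*cos(4*w)).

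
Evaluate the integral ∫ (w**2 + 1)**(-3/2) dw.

w/sqrt(w**2 + 1) + C

Substitute w = tan(θ), so dw = sec(θ)^2 dθ and the radical becomes sqrt(w**2 + 1) = sec(θ) by the Pythagorean identity.
Integrate the resulting trig expression in θ, then back-substitute tan(θ) = w, sec(θ) = sqrt(w**2 + 1) (absorbing any constant into C).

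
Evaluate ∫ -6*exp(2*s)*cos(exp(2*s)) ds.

Let u = exp(2*s), so du = (2*exp(2*s)) ds.
Rewriting, the integral becomes -3·∫ cos(u) du = -3·sin(u).
Substituting back, u = exp(2*s).

-3*sin(exp(2*s)) + C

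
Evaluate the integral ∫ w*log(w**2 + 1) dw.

Let u = w**2 + 1, so du = (2*w) dw.
The integral becomes (1/2)·∫ log(u) du; integrate by parts with u′=log(u), dv′=du.

w**2*log(w**2 + 1)/2 - w**2/2 + log(w**2 + 1)/2 + C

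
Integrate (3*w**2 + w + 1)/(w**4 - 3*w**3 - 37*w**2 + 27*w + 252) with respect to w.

Factor the denominator: (w - 7)*(w - 3)*(w + 3)*(w + 4).
Partial-fraction decomposition: -45/(77*(w + 4)) + 5/(12*(w + 3)) - 31/(168*(w - 3)) + 31/(88*(w - 7)).
Integrate each term: A/(w−a) contributes A·log|w−a|.

31*log(w - 7)/88 - 31*log(w - 3)/168 + 5*log(w + 3)/12 - 45*log(w + 4)/77 + C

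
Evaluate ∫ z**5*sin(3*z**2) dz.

Let u = z², du = 2z dz; rewrite as (1/2)∫ u^2·sin(3u) du.
Now integrate by parts 2 times.

-z**4*cos(3*z**2)/6 + z**2*sin(3*z**2)/9 + cos(3*z**2)/27 + C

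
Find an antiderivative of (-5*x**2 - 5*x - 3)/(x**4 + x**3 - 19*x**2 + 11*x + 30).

-63*log(x - 3)/32 + 11*log(x - 2)/7 - log(x + 1)/16 + 103*log(x + 5)/224 + C

Factor the denominator: (x - 3)*(x - 2)*(x + 1)*(x + 5).
Partial-fraction decomposition: 103/(224*(x + 5)) - 1/(16*(x + 1)) + 11/(7*(x - 2)) - 63/(32*(x - 3)).
Integrate each term: A/(x−a) contributes A·log|x−a|.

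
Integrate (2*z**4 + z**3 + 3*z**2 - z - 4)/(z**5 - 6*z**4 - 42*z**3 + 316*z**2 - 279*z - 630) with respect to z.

2906*log(z - 6)/273 - 1441*log(z - 5)/144 + 209*log(z - 3)/240 - log(z + 1)/1008 + 4609*log(z + 7)/9360 + C

Factor the denominator: (z - 6)*(z - 5)*(z - 3)*(z + 1)*(z + 7).
Partial-fraction decomposition: 4609/(9360*(z + 7)) - 1/(1008*(z + 1)) + 209/(240*(z - 3)) - 1441/(144*(z - 5)) + 2906/(273*(z - 6)).
Integrate each term: A/(z−a) contributes A·log|z−a|.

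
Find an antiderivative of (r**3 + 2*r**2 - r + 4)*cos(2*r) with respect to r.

r**3*sin(2*r)/2 + r**2*sin(2*r) + 3*r**2*cos(2*r)/4 - 5*r*sin(2*r)/4 + r*cos(2*r) + 3*sin(2*r)/2 - 5*cos(2*r)/8 + C

Use integration by parts with u = r**3 + 2*r**2 - r + 4, dv = cos(2*r) dr, so v = sin(2*r)/2.
Apply parts 3 times (tabular method): alternate signs, differentiate u down to 0, integrate dv up.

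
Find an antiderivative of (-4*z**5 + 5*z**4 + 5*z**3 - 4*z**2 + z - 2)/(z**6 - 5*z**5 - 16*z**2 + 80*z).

Factor the denominator: z*(z - 5)*(z - 2)*(z + 2)*(z**2 + 4).
Partial-fraction decomposition: -(401*z + 642)/(464*(z**2 + 4)) - 37/(112*(z + 2)) + 1/(8*(z - 2)) - 2949/(1015*(z - 5)) - 1/(40*z).
Integrate each term; A/(z−a) gives A·log|z−a|; the (Bz+D)/(z²+p²) term gives a log and an atan.

-log(z)/40 - 2949*log(z - 5)/1015 + log(z - 2)/8 - 37*log(z + 2)/112 - 401*log(z**2 + 4)/928 - 321*atan(z/2)/464 + C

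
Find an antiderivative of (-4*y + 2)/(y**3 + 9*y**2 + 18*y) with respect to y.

log(y)/9 - 14*log(y + 3)/9 + 13*log(y + 6)/9 + C

Factor the denominator: y*(y + 3)*(y + 6).
Partial-fraction decomposition: 13/(9*(y + 6)) - 14/(9*(y + 3)) + 1/(9*y).
Integrate each term: A/(y−a) contributes A·log|y−a|.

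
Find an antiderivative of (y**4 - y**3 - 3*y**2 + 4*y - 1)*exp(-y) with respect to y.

(-y**4 - 3*y**3 - 6*y**2 - 16*y - 15)*exp(-y) + C

Use integration by parts with u = y**4 - y**3 - 3*y**2 + 4*y - 1, dv = exp(-y) dy, so v = -exp(-y).
Apply parts 4 times (tabular method): alternate signs, differentiate u down to 0, integrate dv up.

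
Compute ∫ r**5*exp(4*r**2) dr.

Let u = r², du = 2r dr; rewrite as (1/2)∫ u^2·exp(4u) du.
Now integrate by parts 2 times.

(8*r**4 - 4*r**2 + 1)*exp(4*r**2)/64 + C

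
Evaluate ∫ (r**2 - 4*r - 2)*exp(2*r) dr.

Use integration by parts with u = r**2 - 4*r - 2, dv = exp(2*r) dr, so v = exp(2*r)/2.
Apply parts 2 times (tabular method): alternate signs, differentiate u down to 0, integrate dv up.

(2*r**2 - 10*r + 1)*exp(2*r)/4 + C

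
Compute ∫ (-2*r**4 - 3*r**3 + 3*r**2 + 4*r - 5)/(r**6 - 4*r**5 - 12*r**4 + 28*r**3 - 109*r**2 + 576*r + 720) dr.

-1535*log(r - 5)/1836 + 129*log(r - 4)/200 - log(r + 1)/180 + 293*log(r + 4)/5400 + 121*log(r**2 + 9)/1700 - 16*atan(r/3)/255 + C

Factor the denominator: (r - 5)*(r - 4)*(r + 1)*(r + 4)*(r**2 + 9).
Partial-fraction decomposition: (121*r - 160)/(850*(r**2 + 9)) + 293/(5400*(r + 4)) - 1/(180*(r + 1)) + 129/(200*(r - 4)) - 1535/(1836*(r - 5)).
Integrate each term; A/(r−a) gives A·log|r−a|; the (Br+D)/(r²+p²) term gives a log and an atan.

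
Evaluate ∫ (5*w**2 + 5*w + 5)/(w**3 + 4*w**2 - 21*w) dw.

-5*log(w)/21 + 13*log(w - 3)/6 + 43*log(w + 7)/14 + C

Factor the denominator: w*(w - 3)*(w + 7).
Partial-fraction decomposition: 43/(14*(w + 7)) + 13/(6*(w - 3)) - 5/(21*w).
Integrate each term: A/(w−a) contributes A·log|w−a|.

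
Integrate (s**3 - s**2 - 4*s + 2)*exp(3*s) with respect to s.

Use integration by parts with u = s**3 - s**2 - 4*s + 2, dv = exp(3*s) ds, so v = exp(3*s)/3.
Apply parts 3 times (tabular method): alternate signs, differentiate u down to 0, integrate dv up.

(9*s**3 - 18*s**2 - 24*s + 26)*exp(3*s)/27 + C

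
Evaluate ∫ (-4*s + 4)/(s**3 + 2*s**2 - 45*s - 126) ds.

Factor the denominator: (s - 7)*(s + 3)*(s + 6).
Partial-fraction decomposition: 28/(39*(s + 6)) - 8/(15*(s + 3)) - 12/(65*(s - 7)).
Integrate each term: A/(s−a) contributes A·log|s−a|.

-12*log(s - 7)/65 - 8*log(s + 3)/15 + 28*log(s + 6)/39 + C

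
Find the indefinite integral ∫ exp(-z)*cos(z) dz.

exp(-z)*sin(z)/2 - exp(-z)*cos(z)/2 + C

Let I denote the integral. Integrate by parts with u = cos(z), dv = exp(-z) dz, so v = -exp(-z): I = -exp(-z)*cos(z) − ∫ exp(-z)*sin(z) dz.
Apply parts again with u = sin(z), dv = exp(-z) dz: ∫ exp(-z)*sin(z) dz = -exp(-z)*sin(z) + I. Substituting back brings back I: I = exp(-z)*sin(z) - exp(-z)*cos(z) − I.
Solving for I: (1 + 1)·I equals the remaining terms, so I = (1/2)·(exp(-z)*sin(z) - exp(-z)*cos(z)).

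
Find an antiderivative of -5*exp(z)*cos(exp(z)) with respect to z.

Let u = exp(z), so du = (exp(z)) dz.
Rewriting, the integral becomes -5·∫ cos(u) du = -5·sin(u).
Substituting back, u = exp(z).

-5*sin(exp(z)) + C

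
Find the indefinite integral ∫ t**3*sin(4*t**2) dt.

-t**2*cos(4*t**2)/8 + sin(4*t**2)/32 + C

Let u = t², du = 2t dt; rewrite as (1/2)∫ u^1·sin(4u) du.
Now integrate by parts 1 time.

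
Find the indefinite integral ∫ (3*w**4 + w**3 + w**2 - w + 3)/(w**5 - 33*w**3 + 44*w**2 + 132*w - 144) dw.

847*log(w - 4)/180 - 31*log(w - 3)/10 + log(w - 1)/18 - 49*log(w + 2)/360 + 59*log(w + 6)/40 + C

Factor the denominator: (w - 4)*(w - 3)*(w - 1)*(w + 2)*(w + 6).
Partial-fraction decomposition: 59/(40*(w + 6)) - 49/(360*(w + 2)) + 1/(18*(w - 1)) - 31/(10*(w - 3)) + 847/(180*(w - 4)).
Integrate each term: A/(w−a) contributes A·log|w−a|.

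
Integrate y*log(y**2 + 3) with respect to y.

Let u = y**2 + 3, so du = (2*y) dy.
The integral becomes (1/2)·∫ log(u) du; integrate by parts with u′=log(u), dv′=du.

y**2*log(y**2 + 3)/2 - y**2/2 + 3*log(y**2 + 3)/2 + C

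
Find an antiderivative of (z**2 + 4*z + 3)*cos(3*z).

Use integration by parts with u = z**2 + 4*z + 3, dv = cos(3*z) dz, so v = sin(3*z)/3.
Apply parts 2 times (tabular method): alternate signs, differentiate u down to 0, integrate dv up.

z**2*sin(3*z)/3 + 4*z*sin(3*z)/3 + 2*z*cos(3*z)/9 + 25*sin(3*z)/27 + 4*cos(3*z)/9 + C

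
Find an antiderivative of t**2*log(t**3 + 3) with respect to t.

Let u = t**3 + 3, so du = (3*t**2) dt.
The integral becomes (1/3)·∫ log(u) du; integrate by parts with u′=log(u), dv′=du.

t**3*log(t**3 + 3)/3 - t**3/3 + log(t**3 + 3) + C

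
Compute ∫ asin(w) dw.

Use integration by parts with u = arcsin(w), dv = dw.
Then du = 1/sqrt(-w**2 + 1) dw.

w*asin(w) + sqrt(-w**2 + 1) + C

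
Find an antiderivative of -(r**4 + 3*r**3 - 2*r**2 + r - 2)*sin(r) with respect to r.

r**4*cos(r) - 4*r**3*sin(r) + 3*r**3*cos(r) - 9*r**2*sin(r) - 14*r**2*cos(r) + 28*r*sin(r) - 17*r*cos(r) + 17*sin(r) + 26*cos(r) + C

Use integration by parts with u = r**4 + 3*r**3 - 2*r**2 + r - 2, dv = -sin(r) dr, so v = cos(r).
Apply parts 4 times (tabular method): alternate signs, differentiate u down to 0, integrate dv up.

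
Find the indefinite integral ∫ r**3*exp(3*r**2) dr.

Let u = r², du = 2r dr; rewrite as (1/2)∫ u^1·exp(3u) du.
Now integrate by parts 1 time.

(3*r**2 - 1)*exp(3*r**2)/18 + C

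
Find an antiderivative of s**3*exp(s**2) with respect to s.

(s**2 - 1)*exp(s**2)/2 + C

Let u = s², du = 2s ds; rewrite as (1/2)∫ u^1·exp(1u) du.
Now integrate by parts 1 time.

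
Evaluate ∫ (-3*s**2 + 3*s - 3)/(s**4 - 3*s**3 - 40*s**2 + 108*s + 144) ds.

-31*log(s - 6)/56 + 39*log(s - 4)/100 - 9*log(s + 1)/175 + 43*log(s + 6)/200 + C

Factor the denominator: (s - 6)*(s - 4)*(s + 1)*(s + 6).
Partial-fraction decomposition: 43/(200*(s + 6)) - 9/(175*(s + 1)) + 39/(100*(s - 4)) - 31/(56*(s - 6)).
Integrate each term: A/(s−a) contributes A·log|s−a|.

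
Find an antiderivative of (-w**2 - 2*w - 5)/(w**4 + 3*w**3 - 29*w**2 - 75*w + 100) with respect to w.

Factor the denominator: (w - 5)*(w - 1)*(w + 4)*(w + 5).
Partial-fraction decomposition: 1/(3*(w + 5)) - 13/(45*(w + 4)) + 1/(15*(w - 1)) - 1/(9*(w - 5)).
Integrate each term: A/(w−a) contributes A·log|w−a|.

-log(w - 5)/9 + log(w - 1)/15 - 13*log(w + 4)/45 + log(w + 5)/3 + C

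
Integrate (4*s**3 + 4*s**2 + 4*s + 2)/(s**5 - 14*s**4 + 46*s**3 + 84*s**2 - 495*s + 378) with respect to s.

Factor the denominator: (s - 7)*(s - 6)*(s - 3)*(s - 1)*(s + 3).
Partial-fraction decomposition: -41/(1080*(s + 3)) - 7/(120*(s - 1)) + 79/(72*(s - 3)) - 1034/(135*(s - 6)) + 799/(120*(s - 7)).
Integrate each term: A/(s−a) contributes A·log|s−a|.

799*log(s - 7)/120 - 1034*log(s - 6)/135 + 79*log(s - 3)/72 - 7*log(s - 1)/120 - 41*log(s + 3)/1080 + C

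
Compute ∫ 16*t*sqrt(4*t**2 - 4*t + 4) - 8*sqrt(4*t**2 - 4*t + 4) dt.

Let u = 4*t**2 - 4*t + 4, so du = (8*t - 4) dt.
Rewriting, the integral becomes 2·∫ √u du = 2·(2/3)u^(3/2).
Substituting back, u = 4*t**2 - 4*t + 4.

4*(4*t**2 - 4*t + 4)**(3/2)/3 + C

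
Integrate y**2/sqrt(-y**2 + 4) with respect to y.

-y*sqrt(-y**2 + 4)/2 + 2*asin(y/2) + C

Substitute y = 2·sin(θ), so dy = 2·cos(θ) dθ and the radical becomes sqrt(-y**2 + 4) = 2·cos(θ) by the Pythagorean identity.
Integrate the resulting trig expression in θ, then back-substitute θ = asin(y/2), sin(θ) = y/2, cos(θ) = sqrt(-y**2 + 4)/2 (absorbing any constant into C).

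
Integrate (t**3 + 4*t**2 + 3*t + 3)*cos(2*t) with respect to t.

Use integration by parts with u = t**3 + 4*t**2 + 3*t + 3, dv = cos(2*t) dt, so v = sin(2*t)/2.
Apply parts 3 times (tabular method): alternate signs, differentiate u down to 0, integrate dv up.

t**3*sin(2*t)/2 + 2*t**2*sin(2*t) + 3*t**2*cos(2*t)/4 + 3*t*sin(2*t)/4 + 2*t*cos(2*t) + sin(2*t)/2 + 3*cos(2*t)/8 + C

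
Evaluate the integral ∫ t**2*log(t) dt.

t**3*log(t)/3 - t**3/9 + C

Use integration by parts with u = log(t), dv = t**2 dt.
Then du = 1/t dt and v = t**3/3.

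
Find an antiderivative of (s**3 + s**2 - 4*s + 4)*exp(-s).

(-s**3 - 4*s**2 - 4*s - 8)*exp(-s) + C

Use integration by parts with u = s**3 + s**2 - 4*s + 4, dv = exp(-s) ds, so v = -exp(-s).
Apply parts 3 times (tabular method): alternate signs, differentiate u down to 0, integrate dv up.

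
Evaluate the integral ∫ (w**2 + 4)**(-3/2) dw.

Substitute w = 2·tan(θ), so dw = 2·sec(θ)^2 dθ and the radical becomes sqrt(w**2 + 4) = 2·sec(θ) by the Pythagorean identity.
Integrate the resulting trig expression in θ, then back-substitute tan(θ) = w/2, sec(θ) = sqrt(w**2 + 4)/2 (absorbing any constant into C).

w/(4*sqrt(w**2 + 4)) + C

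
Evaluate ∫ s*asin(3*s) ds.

s**2*asin(3*s)/2 + s*sqrt(-9*s**2 + 1)/12 - asin(3*s)/36 + C

Use integration by parts with u = arcsin(3*s), dv = s ds.
Then du = 3/sqrt(-9*s**2 + 1) ds.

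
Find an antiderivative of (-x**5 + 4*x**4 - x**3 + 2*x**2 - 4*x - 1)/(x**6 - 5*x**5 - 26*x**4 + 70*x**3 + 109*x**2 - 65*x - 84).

-7477*log(x - 7)/16896 - 59*log(x - 3)/896 - log(x - 1)/240 + 625*log(x + 1)/4608 - 2159*log(x + 4)/3465 + 11/(192*x + 192) + C

Factor the denominator: (x - 7)*(x - 3)*(x - 1)*(x + 1)**2*(x + 4).
Partial-fraction decomposition: -2159/(3465*(x + 4)) + 625/(4608*(x + 1)) - 11/(192*(x + 1)**2) - 1/(240*(x - 1)) - 59/(896*(x - 3)) - 7477/(16896*(x - 7)).
Integrate each term; A/(x−a) gives A·log|x−a|; A/(x−a)² gives −A/(x−a).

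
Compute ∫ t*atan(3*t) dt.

Use integration by parts with u = arctan(3*t), dv = t dt.
Then du = 3/(9*t**2 + 1) dt.

t**2*atan(3*t)/2 - t/6 + atan(3*t)/18 + C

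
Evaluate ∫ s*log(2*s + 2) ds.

Use integration by parts with u = log(2*s + 2), dv = s ds.
Then du = 2/(2*s + 2) ds and v = s**2/2.

s**2*log(2*s + 2)/2 - s**2/4 + s/2 - log(s + 1)/2 + C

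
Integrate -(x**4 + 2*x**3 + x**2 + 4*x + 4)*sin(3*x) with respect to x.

x**4*cos(3*x)/3 - 4*x**3*sin(3*x)/9 + 2*x**3*cos(3*x)/3 - 2*x**2*sin(3*x)/3 - x**2*cos(3*x)/9 + 2*x*sin(3*x)/27 + 8*x*cos(3*x)/9 - 8*sin(3*x)/27 + 110*cos(3*x)/81 + C

Use integration by parts with u = x**4 + 2*x**3 + x**2 + 4*x + 4, dv = -sin(3*x) dx, so v = cos(3*x)/3.
Apply parts 4 times (tabular method): alternate signs, differentiate u down to 0, integrate dv up.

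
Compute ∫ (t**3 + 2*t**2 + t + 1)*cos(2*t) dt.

t**3*sin(2*t)/2 + t**2*sin(2*t) + 3*t**2*cos(2*t)/4 - t*sin(2*t)/4 + t*cos(2*t) - cos(2*t)/8 + C

Use integration by parts with u = t**3 + 2*t**2 + t + 1, dv = cos(2*t) dt, so v = sin(2*t)/2.
Apply parts 3 times (tabular method): alternate signs, differentiate u down to 0, integrate dv up.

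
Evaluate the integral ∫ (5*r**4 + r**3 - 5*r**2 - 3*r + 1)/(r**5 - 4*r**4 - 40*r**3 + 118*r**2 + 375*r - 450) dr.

Factor the denominator: (r - 6)*(r - 5)*(r - 1)*(r + 3)*(r + 5).
Partial-fraction decomposition: 2891/(1320*(r + 5)) - 343/(576*(r + 3)) - 1/(480*(r - 1)) - 3111/(320*(r - 5)) + 6499/(495*(r - 6)).
Integrate each term: A/(r−a) contributes A·log|r−a|.

6499*log(r - 6)/495 - 3111*log(r - 5)/320 - log(r - 1)/480 - 343*log(r + 3)/576 + 2891*log(r + 5)/1320 + C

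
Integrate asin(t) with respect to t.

Use integration by parts with u = arcsin(t), dv = dt.
Then du = 1/sqrt(-t**2 + 1) dt.

t*asin(t) + sqrt(-t**2 + 1) + C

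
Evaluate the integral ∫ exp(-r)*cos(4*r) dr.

Let I denote the integral. Integrate by parts with u = cos(4*r), dv = exp(-r) dr, so v = -exp(-r): I = -exp(-r)*cos(4*r) − 4·∫ exp(-r)*sin(4*r) dr.
Apply parts again with u = sin(4*r), dv = exp(-r) dr: ∫ exp(-r)*sin(4*r) dr = -exp(-r)*sin(4*r) + 4·I. Substituting back brings back I: I = 4*exp(-r)*sin(4*r) - exp(-r)*cos(4*r) − 16·I.
Solving for I: (1 + 16)·I equals the remaining terms, so I = (1/17)·(4*exp(-r)*sin(4*r) - exp(-r)*cos(4*r)).

4*exp(-r)*sin(4*r)/17 - exp(-r)*cos(4*r)/17 + C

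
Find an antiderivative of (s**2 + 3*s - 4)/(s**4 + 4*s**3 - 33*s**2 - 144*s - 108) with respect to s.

25*log(s - 6)/378 + 3*log(s + 1)/35 - 2*log(s + 3)/27 - 7*log(s + 6)/90 + C

Factor the denominator: (s - 6)*(s + 1)*(s + 3)*(s + 6).
Partial-fraction decomposition: -7/(90*(s + 6)) - 2/(27*(s + 3)) + 3/(35*(s + 1)) + 25/(378*(s - 6)).
Integrate each term: A/(s−a) contributes A·log|s−a|.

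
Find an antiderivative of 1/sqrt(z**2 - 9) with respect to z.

log(z + sqrt(z**2 - 9)) + C

Substitute z = 3·sec(θ), so dz = 3·sec(θ)*tan(θ) dθ and the radical becomes sqrt(z**2 - 9) = 3·tan(θ) by the Pythagorean identity.
Integrate the resulting trig expression in θ, then back-substitute sec(θ) = z/3, tan(θ) = sqrt(z**2 - 9)/3 (absorbing any constant into C).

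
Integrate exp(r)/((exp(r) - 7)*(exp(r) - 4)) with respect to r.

log(exp(r) - 7)/3 - log(exp(r) - 4)/3 + C

Let u = e^r, du = e^r dr.
The integral becomes ∫ du/((u-7)(u-4)); decompose into partial fractions.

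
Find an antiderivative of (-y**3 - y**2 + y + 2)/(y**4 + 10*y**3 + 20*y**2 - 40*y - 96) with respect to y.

-log(y - 2)/24 - log(y + 2)/8 + 23*log(y + 4)/12 - 11*log(y + 6)/4 + C

Factor the denominator: (y - 2)*(y + 2)*(y + 4)*(y + 6).
Partial-fraction decomposition: -11/(4*(y + 6)) + 23/(12*(y + 4)) - 1/(8*(y + 2)) - 1/(24*(y - 2)).
Integrate each term: A/(y−a) contributes A·log|y−a|.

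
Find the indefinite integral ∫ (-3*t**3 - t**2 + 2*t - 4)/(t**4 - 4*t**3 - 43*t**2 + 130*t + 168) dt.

-89*log(t - 7)/26 + 34*log(t - 4)/25 - log(t + 1)/50 - 298*log(t + 6)/325 + C

Factor the denominator: (t - 7)*(t - 4)*(t + 1)*(t + 6).
Partial-fraction decomposition: -298/(325*(t + 6)) - 1/(50*(t + 1)) + 34/(25*(t - 4)) - 89/(26*(t - 7)).
Integrate each term: A/(t−a) contributes A·log|t−a|.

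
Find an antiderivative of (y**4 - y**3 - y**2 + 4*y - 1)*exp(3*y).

Use integration by parts with u = y**4 - y**3 - y**2 + 4*y - 1, dv = exp(3*y) dy, so v = exp(3*y)/3.
Apply parts 4 times (tabular method): alternate signs, differentiate u down to 0, integrate dv up.

(27*y**4 - 63*y**3 + 36*y**2 + 84*y - 55)*exp(3*y)/81 + C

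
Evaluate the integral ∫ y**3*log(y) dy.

y**4*log(y)/4 - y**4/16 + C

Use integration by parts with u = log(y), dv = y**3 dy.
Then du = 1/y dy and v = y**4/4.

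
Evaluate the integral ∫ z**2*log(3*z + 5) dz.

Use integration by parts with u = log(3*z + 5), dv = z**2 dz.
Then du = 3/(3*z + 5) dz and v = z**3/3.

z**3*log(3*z + 5)/3 - z**3/9 + 5*z**2/18 - 25*z/27 + 125*log(3*z + 5)/81 + C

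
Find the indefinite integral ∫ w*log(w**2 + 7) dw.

Let u = w**2 + 7, so du = (2*w) dw.
The integral becomes (1/2)·∫ log(u) du; integrate by parts with u′=log(u), dv′=du.

w**2*log(w**2 + 7)/2 - w**2/2 + 7*log(w**2 + 7)/2 + C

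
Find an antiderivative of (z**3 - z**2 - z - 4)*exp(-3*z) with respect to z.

(-3*z**3 + 3*z + 13)*exp(-3*z)/9 + C

Use integration by parts with u = z**3 - z**2 - z - 4, dv = exp(-3*z) dz, so v = -exp(-3*z)/3.
Apply parts 3 times (tabular method): alternate signs, differentiate u down to 0, integrate dv up.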